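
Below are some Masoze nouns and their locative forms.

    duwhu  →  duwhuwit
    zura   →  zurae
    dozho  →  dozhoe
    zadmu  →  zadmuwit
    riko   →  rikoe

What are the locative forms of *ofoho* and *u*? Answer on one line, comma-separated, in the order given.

ofohoe, uwit

The alternation tracks the last vowel of the stem — -wit when the last vowel of the stem is a high vowel (*duwhu*, *zadmu*); -e when the last vowel of the stem is a non-high vowel (*zura*, *dozho*, *riko*).
Since the last vowel of *ofoho* is /o/ (a non-high vowel), it takes -e, giving *ofohoe*.
Since the last vowel of *u* is /u/ (a high vowel), it takes -wit, giving *uwit*.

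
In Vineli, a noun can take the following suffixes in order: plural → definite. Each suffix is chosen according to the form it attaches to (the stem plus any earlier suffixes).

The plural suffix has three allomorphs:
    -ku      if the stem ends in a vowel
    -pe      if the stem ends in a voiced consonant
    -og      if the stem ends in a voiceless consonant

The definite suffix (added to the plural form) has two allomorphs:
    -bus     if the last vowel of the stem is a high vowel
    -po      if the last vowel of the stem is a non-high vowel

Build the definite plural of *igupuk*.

The final sound of *igupuk* is /k/, which is a voiceless consonant, so the plural suffix is -og, giving *igupukog*.
The last vowel of the plural form *igupukog* is /o/, which is a non-high vowel, so the definite suffix is -po, giving *igupukogpo*.

igupukogpo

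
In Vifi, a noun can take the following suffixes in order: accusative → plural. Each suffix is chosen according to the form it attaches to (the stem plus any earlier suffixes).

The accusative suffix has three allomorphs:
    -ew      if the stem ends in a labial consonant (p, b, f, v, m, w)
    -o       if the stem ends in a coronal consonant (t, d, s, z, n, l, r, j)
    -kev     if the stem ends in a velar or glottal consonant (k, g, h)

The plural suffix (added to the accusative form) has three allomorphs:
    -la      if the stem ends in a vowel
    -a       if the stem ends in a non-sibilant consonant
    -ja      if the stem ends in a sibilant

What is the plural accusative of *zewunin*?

zewuninola

*zewunin* — final consonant /n/ (coronal) → -o → *zewunino*.
The accusative form *zewunino* — final sound /o/ (a vowel) → -la → *zewuninola*.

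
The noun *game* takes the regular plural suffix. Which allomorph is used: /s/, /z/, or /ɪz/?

The stem *game* ends in a voiced non-sibilant sound.
The plural suffix surfaces as /ɪz/ after sibilants, /s/ after other voiceless consonants, and /z/ after other voiced sounds.
So the plural -s on *game* is pronounced /z/.

/z/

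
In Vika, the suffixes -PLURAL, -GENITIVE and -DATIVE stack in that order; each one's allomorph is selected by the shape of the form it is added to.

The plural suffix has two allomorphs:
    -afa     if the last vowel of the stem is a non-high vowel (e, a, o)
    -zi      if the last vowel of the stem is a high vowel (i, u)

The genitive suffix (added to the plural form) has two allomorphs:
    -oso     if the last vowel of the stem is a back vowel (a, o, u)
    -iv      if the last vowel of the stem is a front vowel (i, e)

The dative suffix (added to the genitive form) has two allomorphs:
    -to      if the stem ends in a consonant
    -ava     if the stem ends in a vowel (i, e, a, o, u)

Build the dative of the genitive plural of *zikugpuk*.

zikugpukziivto

*zikugpuk* — last vowel /u/ (a high vowel) → -zi → *zikugpukzi*.
Since the last vowel of the plural form *zikugpukzi* is /i/ (a front vowel), it takes -iv, giving *zikugpukziiv*.
The genitive form *zikugpukziiv* — final sound /v/ (a consonant) → -to → *zikugpukziivto*.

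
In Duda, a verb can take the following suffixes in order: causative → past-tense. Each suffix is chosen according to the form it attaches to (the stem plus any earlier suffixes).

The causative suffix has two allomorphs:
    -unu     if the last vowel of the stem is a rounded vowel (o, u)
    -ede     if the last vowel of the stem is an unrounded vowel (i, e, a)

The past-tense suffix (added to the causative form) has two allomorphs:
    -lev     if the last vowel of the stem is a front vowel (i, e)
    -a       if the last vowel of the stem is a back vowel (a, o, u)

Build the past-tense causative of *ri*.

riedelev

The last vowel of *ri* is /i/, which is an unrounded vowel, so the causative suffix is -ede, giving *riede*.
The causative form *riede* — last vowel /e/ (a front vowel) → -lev → *riedelev*.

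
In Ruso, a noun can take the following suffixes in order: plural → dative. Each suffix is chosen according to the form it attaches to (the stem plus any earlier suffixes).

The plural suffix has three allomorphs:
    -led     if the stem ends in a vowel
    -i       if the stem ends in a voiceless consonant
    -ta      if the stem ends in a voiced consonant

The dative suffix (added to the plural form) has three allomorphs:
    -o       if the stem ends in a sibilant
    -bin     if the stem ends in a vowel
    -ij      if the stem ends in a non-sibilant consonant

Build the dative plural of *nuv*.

*nuv* — final sound /v/ (a voiced consonant) → -ta → *nuvta*.
The final sound of the plural form *nuvta* is /a/, which is a vowel, so the dative suffix is -bin, giving *nuvtabin*.

nuvtabin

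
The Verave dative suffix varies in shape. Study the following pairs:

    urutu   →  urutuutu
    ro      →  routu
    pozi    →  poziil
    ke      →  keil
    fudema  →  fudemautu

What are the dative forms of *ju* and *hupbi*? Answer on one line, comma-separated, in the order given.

The suffix is conditioned by the last vowel: -il when the last vowel of the stem is a front vowel (*pozi*, *ke*); -utu when the last vowel of the stem is a back vowel (*urutu*, *ro*, *fudema*).
The last vowel of *ju* is /u/, which is a back vowel, so the suffix is -utu, giving *juutu*.
*hupbi* — last vowel /i/ (a front vowel) → -il → *hupbiil*.

juutu, hupbiil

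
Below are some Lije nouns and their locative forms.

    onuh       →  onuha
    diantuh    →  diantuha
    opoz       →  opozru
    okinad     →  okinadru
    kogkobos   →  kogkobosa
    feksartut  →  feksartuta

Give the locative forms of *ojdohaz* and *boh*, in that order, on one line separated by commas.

The suffix is conditioned by the final consonant: -a when the stem ends in a voiceless consonant (*onuh*, *diantuh*, *kogkobos*, *feksartut*); -ru when the stem ends in a voiced consonant (*opoz*, *okinad*).
The final consonant of *ojdohaz* is /z/, which is voiced, so the suffix is -ru, giving *ojdohazru*.
*boh* — final consonant /h/ (voiceless) → -a → *boha*.

ojdohazru, boha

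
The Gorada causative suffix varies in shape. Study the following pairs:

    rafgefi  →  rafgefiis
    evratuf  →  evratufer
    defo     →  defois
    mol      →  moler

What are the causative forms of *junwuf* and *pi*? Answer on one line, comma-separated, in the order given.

junwufer, piis

The alternation tracks the final sound of the stem — -er when the stem ends in a consonant (*evratuf*, *mol*); -is when the stem ends in a vowel (*rafgefi*, *defo*).
Since the final sound of *junwuf* is /f/ (a consonant), it takes -er, giving *junwufer*.
The final sound of *pi* is /i/, which is a vowel, so the suffix is -is, giving *piis*.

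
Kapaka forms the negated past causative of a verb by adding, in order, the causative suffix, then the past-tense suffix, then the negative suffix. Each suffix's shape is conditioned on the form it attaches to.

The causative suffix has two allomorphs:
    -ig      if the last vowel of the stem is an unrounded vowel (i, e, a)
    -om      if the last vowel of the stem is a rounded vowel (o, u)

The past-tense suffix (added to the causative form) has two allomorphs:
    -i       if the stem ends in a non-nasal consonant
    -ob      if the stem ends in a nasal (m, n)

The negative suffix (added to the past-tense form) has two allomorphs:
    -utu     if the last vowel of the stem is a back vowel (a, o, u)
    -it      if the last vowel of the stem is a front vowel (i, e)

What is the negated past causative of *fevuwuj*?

fevuwujomobutu

*fevuwuj*: last vowel = /u/, a rounded vowel → -om → *fevuwujom*.
The final consonant of the causative form *fevuwujom* is /m/, which is a nasal, so the past-tense suffix is -ob, giving *fevuwujomob*.
The last vowel of the past-tense form *fevuwujomob* is /o/, which is a back vowel, so the negative suffix is -utu, giving *fevuwujomobutu*.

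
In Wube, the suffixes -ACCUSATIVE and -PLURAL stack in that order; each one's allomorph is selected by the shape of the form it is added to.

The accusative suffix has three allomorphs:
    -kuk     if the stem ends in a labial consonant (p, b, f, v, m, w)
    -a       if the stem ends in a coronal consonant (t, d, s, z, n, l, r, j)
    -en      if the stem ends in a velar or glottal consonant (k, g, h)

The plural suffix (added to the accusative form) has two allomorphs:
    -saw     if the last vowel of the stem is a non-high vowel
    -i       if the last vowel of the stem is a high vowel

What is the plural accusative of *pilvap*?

pilvapkuki

*pilvap* — final consonant /p/ (labial) → -kuk → *pilvapkuk*.
Since the last vowel of the accusative form *pilvapkuk* is /u/ (a high vowel), it takes -i, giving *pilvapkuki*.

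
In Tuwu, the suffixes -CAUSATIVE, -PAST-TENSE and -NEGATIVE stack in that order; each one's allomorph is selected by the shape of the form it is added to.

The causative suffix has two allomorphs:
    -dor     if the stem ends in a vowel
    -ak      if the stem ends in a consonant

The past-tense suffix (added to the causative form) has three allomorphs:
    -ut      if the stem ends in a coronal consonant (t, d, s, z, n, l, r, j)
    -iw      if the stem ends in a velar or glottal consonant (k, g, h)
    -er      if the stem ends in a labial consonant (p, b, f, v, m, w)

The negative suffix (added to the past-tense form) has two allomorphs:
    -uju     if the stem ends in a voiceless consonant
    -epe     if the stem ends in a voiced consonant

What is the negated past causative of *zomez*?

The final sound of *zomez* is /z/, which is a consonant, so the causative suffix is -ak, giving *zomezak*.
Since the final consonant of the causative form *zomezak* is /k/ (velar/glottal), it takes -iw, giving *zomezakiw*.
The final consonant of the past-tense form *zomezakiw* is /w/, which is voiced, so the negative suffix is -epe, giving *zomezakiwepe*.

zomezakiwepe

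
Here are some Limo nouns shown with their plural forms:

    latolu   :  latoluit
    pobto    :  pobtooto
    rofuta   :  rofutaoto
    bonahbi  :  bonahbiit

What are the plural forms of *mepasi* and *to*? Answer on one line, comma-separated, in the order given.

Looking at the last vowel of each stem: -it when the last vowel of the stem is a high vowel (*latolu*, *bonahbi*); -oto when the last vowel of the stem is a non-high vowel (*pobto*, *rofuta*).
*mepasi* — last vowel /i/ (a high vowel) → -it → *mepasiit*.
The last vowel of *to* is /o/, which is a non-high vowel, so the suffix is -oto, giving *tooto*.

mepasiit, tooto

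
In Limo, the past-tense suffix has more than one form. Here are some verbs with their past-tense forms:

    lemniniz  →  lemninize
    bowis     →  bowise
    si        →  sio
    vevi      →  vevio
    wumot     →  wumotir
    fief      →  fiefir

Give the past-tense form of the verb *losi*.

losio

The pattern is sibilance of the final sound: -e when the stem ends in a sibilant (*lemniniz*, *bowis*); -ir when the stem ends in a non-sibilant consonant (*wumot*, *fief*); -o when the stem ends in a vowel (*si*, *vevi*).
The final sound of *losi* is /i/, which is a vowel, so the suffix is -o, giving *losio*.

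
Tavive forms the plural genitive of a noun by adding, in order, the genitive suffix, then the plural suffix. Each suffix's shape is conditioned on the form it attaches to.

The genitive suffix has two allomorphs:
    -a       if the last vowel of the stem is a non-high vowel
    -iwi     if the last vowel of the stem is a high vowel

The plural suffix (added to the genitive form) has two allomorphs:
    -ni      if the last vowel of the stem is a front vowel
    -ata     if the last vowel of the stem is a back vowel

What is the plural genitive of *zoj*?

zojaata

The last vowel of *zoj* is /o/, which is a non-high vowel, so the genitive suffix is -a, giving *zoja*.
Since the last vowel of the genitive form *zoja* is /a/ (a back vowel), it takes -ata, giving *zojaata*.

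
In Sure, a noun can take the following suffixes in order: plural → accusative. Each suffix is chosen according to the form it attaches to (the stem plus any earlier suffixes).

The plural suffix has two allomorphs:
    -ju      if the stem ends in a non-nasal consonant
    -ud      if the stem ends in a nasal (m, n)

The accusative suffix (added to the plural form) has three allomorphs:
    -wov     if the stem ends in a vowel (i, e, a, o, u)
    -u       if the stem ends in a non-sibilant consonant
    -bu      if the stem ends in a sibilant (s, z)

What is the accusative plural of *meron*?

meronudu

*meron*: final consonant = /n/, a nasal → -ud → *meronud*.
Since the final sound of the plural form *meronud* is /d/ (a non-sibilant consonant), it takes -u, giving *meronudu*.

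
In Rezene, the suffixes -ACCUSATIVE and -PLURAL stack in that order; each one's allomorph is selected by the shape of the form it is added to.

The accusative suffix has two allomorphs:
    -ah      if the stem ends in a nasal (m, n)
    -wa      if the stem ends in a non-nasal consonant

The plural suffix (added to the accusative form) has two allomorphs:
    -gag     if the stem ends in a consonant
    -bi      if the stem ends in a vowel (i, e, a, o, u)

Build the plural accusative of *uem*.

*uem*: final consonant = /m/, a nasal → -ah → *uemah*.
The accusative form *uemah*: final sound = /h/, a consonant → -gag → *uemahgag*.

uemahgag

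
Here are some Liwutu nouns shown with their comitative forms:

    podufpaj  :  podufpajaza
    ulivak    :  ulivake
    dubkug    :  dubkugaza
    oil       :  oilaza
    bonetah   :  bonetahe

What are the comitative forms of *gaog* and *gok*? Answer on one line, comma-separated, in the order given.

gaogaza, goke

The suffix is conditioned by the final consonant: -e when the stem ends in a voiceless consonant (*ulivak*, *bonetah*); -aza when the stem ends in a voiced consonant (*podufpaj*, *dubkug*, *oil*).
*gaog* — final consonant /g/ (voiced) → -aza → *gaogaza*.
Since the final consonant of *gok* is /k/ (voiceless), it takes -e, giving *goke*.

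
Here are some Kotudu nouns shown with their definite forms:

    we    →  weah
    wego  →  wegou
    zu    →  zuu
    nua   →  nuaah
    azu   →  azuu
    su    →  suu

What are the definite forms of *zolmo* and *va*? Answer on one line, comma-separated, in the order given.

zolmou, vaah

The alternation tracks the last vowel of the stem — -u when the last vowel of the stem is a rounded vowel (*wego*, *zu*, *azu*, *su*); -ah when the last vowel of the stem is an unrounded vowel (*we*, *nua*).
The last vowel of *zolmo* is /o/, which is a rounded vowel, so the suffix is -u, giving *zolmou*.
*va* — last vowel /a/ (an unrounded vowel) → -ah → *vaah*.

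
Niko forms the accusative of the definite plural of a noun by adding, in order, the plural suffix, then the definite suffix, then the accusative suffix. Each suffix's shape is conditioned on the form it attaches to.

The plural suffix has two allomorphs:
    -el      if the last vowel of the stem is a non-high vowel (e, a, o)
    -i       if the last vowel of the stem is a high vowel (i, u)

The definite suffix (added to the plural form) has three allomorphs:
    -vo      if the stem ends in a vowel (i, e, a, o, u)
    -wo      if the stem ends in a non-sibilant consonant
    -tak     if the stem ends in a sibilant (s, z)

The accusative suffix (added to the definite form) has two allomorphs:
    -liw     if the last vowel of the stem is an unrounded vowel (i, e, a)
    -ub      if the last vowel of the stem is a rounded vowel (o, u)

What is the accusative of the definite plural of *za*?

The last vowel of *za* is /a/, which is a non-high vowel, so the plural suffix is -el, giving *zael*.
The plural form *zael* — final sound /l/ (a non-sibilant consonant) → -wo → *zaelwo*.
Since the last vowel of the definite form *zaelwo* is /o/ (a rounded vowel), it takes -ub, giving *zaelwoub*.

zaelwoub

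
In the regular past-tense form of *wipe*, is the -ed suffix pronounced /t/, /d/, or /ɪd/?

The stem *wipe* ends in a voiceless consonant other than /t/.
The -ed suffix is realized as /ɪd/ after /t, d/; as /t/ after other voiceless consonants; and as /d/ after other voiced sounds.
So -ed on *wipe* is pronounced /t/.

/t/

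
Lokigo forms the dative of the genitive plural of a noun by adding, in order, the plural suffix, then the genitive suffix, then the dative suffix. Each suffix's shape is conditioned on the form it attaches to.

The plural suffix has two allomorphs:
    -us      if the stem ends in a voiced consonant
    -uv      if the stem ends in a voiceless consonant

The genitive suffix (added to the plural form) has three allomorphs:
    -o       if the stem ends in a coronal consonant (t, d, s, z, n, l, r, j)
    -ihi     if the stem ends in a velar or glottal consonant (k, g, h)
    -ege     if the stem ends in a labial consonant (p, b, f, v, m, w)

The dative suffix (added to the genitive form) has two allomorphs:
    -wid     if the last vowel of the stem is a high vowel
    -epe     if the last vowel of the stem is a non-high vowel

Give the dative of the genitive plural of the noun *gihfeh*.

Since the final consonant of *gihfeh* is /h/ (voiceless), it takes -uv, giving *gihfehuv*.
Since the final consonant of the plural form *gihfehuv* is /v/ (labial), it takes -ege, giving *gihfehuvege*.
Since the last vowel of the genitive form *gihfehuvege* is /e/ (a non-high vowel), it takes -epe, giving *gihfehuvegeepe*.

gihfehuvegeepe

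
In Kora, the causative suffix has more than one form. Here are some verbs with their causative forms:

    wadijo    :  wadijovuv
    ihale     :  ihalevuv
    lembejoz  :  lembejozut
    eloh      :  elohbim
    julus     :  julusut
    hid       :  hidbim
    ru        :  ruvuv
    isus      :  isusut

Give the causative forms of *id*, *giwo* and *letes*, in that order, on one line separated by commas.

idbim, giwovuv, letesut

The suffix is conditioned by the final sound: -ut when the stem ends in a sibilant (*lembejoz*, *julus*, *isus*); -bim when the stem ends in a non-sibilant consonant (*eloh*, *hid*); -vuv when the stem ends in a vowel (*wadijo*, *ihale*, *ru*).
*id* — final sound /d/ (a non-sibilant consonant) → -bim → *idbim*.
The final sound of *giwo* is /o/, which is a vowel, so the suffix is -vuv, giving *giwovuv*.
The final sound of *letes* is /s/, which is a sibilant, so the suffix is -ut, giving *letesut*.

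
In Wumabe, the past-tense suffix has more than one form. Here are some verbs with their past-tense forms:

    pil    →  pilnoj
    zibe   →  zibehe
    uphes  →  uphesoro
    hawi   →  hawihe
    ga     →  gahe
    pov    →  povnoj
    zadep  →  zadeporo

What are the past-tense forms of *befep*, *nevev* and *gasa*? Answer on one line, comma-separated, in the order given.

befeporo, nevevnoj, gasahe

The alternation tracks the final sound of the stem — -oro when the stem ends in a voiceless consonant (*uphes*, *zadep*); -noj when the stem ends in a voiced consonant (*pil*, *pov*); -he when the stem ends in a vowel (*zibe*, *hawi*, *ga*).
The final sound of *befep* is /p/, which is a voiceless consonant, so the suffix is -oro, giving *befeporo*.
Since the final sound of *nevev* is /v/ (a voiced consonant), it takes -noj, giving *nevevnoj*.
The final sound of *gasa* is /a/, which is a vowel, so the suffix is -he, giving *gasahe*.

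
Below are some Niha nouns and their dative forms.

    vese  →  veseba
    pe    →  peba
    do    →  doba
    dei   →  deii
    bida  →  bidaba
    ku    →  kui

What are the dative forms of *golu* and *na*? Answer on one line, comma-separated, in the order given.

The suffix is conditioned by the last vowel: -i when the last vowel of the stem is a high vowel (*dei*, *ku*); -ba when the last vowel of the stem is a non-high vowel (*vese*, *pe*, *do*, *bida*).
*golu* — last vowel /u/ (a high vowel) → -i → *golui*.
*na*: last vowel = /a/, a non-high vowel → -ba → *naba*.

golui, naba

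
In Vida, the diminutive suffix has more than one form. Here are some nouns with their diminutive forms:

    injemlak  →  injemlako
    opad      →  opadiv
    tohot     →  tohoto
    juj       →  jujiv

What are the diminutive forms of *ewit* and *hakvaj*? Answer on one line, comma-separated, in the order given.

The suffix is conditioned by the final consonant: -o when the stem ends in a voiceless consonant (*injemlak*, *tohot*); -iv when the stem ends in a voiced consonant (*opad*, *juj*).
The final consonant of *ewit* is /t/, which is voiceless, so the suffix is -o, giving *ewito*.
Since the final consonant of *hakvaj* is /j/ (voiced), it takes -iv, giving *hakvajiv*.

ewito, hakvajiv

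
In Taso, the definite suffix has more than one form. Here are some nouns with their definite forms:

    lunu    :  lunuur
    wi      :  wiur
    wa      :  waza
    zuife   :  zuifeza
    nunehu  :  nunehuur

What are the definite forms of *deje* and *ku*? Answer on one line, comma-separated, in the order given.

Looking at the last vowel of each stem: -ur when the last vowel of the stem is a high vowel (*lunu*, *wi*, *nunehu*); -za when the last vowel of the stem is a non-high vowel (*wa*, *zuife*).
The last vowel of *deje* is /e/, which is a non-high vowel, so the suffix is -za, giving *dejeza*.
*ku* — last vowel /u/ (a high vowel) → -ur → *kuur*.

dejeza, kuur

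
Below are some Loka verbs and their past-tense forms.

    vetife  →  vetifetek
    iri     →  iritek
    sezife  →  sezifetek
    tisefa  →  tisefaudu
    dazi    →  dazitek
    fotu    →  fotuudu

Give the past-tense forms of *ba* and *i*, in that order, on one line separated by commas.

Looking at the last vowel of each stem: -tek when the last vowel of the stem is a front vowel (*vetife*, *iri*, *sezife*, *dazi*); -udu when the last vowel of the stem is a back vowel (*tisefa*, *fotu*).
*ba*: last vowel = /a/, a back vowel → -udu → *baudu*.
*i* — last vowel /i/ (a front vowel) → -tek → *itek*.

baudu, itek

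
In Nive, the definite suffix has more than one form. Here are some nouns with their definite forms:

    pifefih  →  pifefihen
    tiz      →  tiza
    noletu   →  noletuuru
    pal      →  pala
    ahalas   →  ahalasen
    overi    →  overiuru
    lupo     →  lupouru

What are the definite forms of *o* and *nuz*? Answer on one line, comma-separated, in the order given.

ouru, nuza

The suffix is conditioned by the final sound: -en when the stem ends in a voiceless consonant (*pifefih*, *ahalas*); -a when the stem ends in a voiced consonant (*tiz*, *pal*); -uru when the stem ends in a vowel (*noletu*, *overi*, *lupo*).
The final sound of *o* is /o/, which is a vowel, so the suffix is -uru, giving *ouru*.
The final sound of *nuz* is /z/, which is a voiced consonant, so the suffix is -a, giving *nuza*.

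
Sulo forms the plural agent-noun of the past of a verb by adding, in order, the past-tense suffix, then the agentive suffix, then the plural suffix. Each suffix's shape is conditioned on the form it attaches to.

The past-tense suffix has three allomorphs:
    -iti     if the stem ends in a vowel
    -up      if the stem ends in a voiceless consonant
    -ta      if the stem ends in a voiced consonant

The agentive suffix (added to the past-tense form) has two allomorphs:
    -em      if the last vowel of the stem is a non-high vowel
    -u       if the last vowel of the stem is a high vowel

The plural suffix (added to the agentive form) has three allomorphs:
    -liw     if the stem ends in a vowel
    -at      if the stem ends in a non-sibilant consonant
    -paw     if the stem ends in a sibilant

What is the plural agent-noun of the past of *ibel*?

ibeltaemat

*ibel*: final sound = /l/, a voiced consonant → -ta → *ibelta*.
Since the last vowel of the past-tense form *ibelta* is /a/ (a non-high vowel), it takes -em, giving *ibeltaem*.
The agentive form *ibeltaem* — final sound /m/ (a non-sibilant consonant) → -at → *ibeltaemat*.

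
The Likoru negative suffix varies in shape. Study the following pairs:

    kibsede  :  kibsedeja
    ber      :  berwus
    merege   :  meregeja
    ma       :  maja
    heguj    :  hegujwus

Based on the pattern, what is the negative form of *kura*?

The alternation tracks the final sound of the stem — -wus when the stem ends in a consonant (*ber*, *heguj*); -ja when the stem ends in a vowel (*kibsede*, *merege*, *ma*).
*kura* — final sound /a/ (a vowel) → -ja → *kuraja*.

kuraja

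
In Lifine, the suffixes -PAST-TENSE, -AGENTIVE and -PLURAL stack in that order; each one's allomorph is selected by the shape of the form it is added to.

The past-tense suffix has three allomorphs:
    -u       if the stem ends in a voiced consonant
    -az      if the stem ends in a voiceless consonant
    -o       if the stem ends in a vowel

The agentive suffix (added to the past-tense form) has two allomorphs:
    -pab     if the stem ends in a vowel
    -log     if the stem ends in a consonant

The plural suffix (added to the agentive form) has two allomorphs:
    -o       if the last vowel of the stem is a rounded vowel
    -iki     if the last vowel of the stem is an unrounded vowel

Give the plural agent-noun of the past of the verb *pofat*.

The final sound of *pofat* is /t/, which is a voiceless consonant, so the past-tense suffix is -az, giving *pofataz*.
The past-tense form *pofataz*: final sound = /z/, a consonant → -log → *pofatazlog*.
The agentive form *pofatazlog*: last vowel = /o/, a rounded vowel → -o → *pofatazlogo*.

pofatazlogo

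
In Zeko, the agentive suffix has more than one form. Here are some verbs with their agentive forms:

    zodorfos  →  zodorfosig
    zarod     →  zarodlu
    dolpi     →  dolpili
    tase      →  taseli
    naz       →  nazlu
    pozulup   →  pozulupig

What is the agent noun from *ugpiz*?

ugpizlu

Looking at the final sound of each stem: -ig when the stem ends in a voiceless consonant (*zodorfos*, *pozulup*); -lu when the stem ends in a voiced consonant (*zarod*, *naz*); -li when the stem ends in a vowel (*dolpi*, *tase*).
Since the final sound of *ugpiz* is /z/ (a voiced consonant), it takes -lu, giving *ugpizlu*.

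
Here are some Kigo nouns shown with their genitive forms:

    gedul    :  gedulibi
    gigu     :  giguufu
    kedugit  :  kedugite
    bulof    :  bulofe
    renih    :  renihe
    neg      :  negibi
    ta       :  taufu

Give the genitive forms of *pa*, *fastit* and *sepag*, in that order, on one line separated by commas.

The pattern is voicing of the final sound: -e when the stem ends in a voiceless consonant (*kedugit*, *bulof*, *renih*); -ibi when the stem ends in a voiced consonant (*gedul*, *neg*); -ufu when the stem ends in a vowel (*gigu*, *ta*).
The final sound of *pa* is /a/, which is a vowel, so the suffix is -ufu, giving *paufu*.
*fastit*: final sound = /t/, a voiceless consonant → -e → *fastite*.
Since the final sound of *sepag* is /g/ (a voiced consonant), it takes -ibi, giving *sepagibi*.

paufu, fastite, sepagibi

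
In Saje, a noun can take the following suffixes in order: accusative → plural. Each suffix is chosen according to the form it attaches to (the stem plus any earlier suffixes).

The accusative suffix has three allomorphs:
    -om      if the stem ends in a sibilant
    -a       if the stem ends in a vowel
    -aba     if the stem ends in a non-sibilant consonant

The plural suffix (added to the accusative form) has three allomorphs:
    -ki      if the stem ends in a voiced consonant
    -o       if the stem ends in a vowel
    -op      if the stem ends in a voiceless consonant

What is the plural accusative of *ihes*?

ihesomki

The final sound of *ihes* is /s/, which is a sibilant, so the accusative suffix is -om, giving *ihesom*.
The accusative form *ihesom* — final sound /m/ (a voiced consonant) → -ki → *ihesomki*.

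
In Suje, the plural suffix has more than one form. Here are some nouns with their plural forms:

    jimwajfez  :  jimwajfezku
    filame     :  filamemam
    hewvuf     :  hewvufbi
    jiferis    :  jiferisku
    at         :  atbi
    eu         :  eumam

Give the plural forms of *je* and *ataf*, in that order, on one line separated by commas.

jemam, atafbi

The suffix is conditioned by the final sound: -ku when the stem ends in a sibilant (*jimwajfez*, *jiferis*); -bi when the stem ends in a non-sibilant consonant (*hewvuf*, *at*); -mam when the stem ends in a vowel (*filame*, *eu*).
Since the final sound of *je* is /e/ (a vowel), it takes -mam, giving *jemam*.
*ataf*: final sound = /f/, a non-sibilant consonant → -bi → *atafbi*.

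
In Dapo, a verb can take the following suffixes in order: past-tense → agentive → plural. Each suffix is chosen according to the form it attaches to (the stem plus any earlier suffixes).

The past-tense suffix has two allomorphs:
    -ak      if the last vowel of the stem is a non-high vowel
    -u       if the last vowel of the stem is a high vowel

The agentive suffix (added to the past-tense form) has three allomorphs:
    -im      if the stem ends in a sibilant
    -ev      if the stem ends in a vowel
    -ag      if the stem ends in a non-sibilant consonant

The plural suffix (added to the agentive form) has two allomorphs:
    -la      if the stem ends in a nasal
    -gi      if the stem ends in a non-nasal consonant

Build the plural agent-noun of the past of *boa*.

boaakaggi

The last vowel of *boa* is /a/, which is a non-high vowel, so the past-tense suffix is -ak, giving *boaak*.
The final sound of the past-tense form *boaak* is /k/, which is a non-sibilant consonant, so the agentive suffix is -ag, giving *boaakag*.
Since the final consonant of the agentive form *boaakag* is /g/ (non-nasal), it takes -gi, giving *boaakaggi*.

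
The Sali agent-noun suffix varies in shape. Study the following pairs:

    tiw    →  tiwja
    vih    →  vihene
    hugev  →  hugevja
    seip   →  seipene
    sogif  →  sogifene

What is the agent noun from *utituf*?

The suffix is conditioned by the final consonant: -ene when the stem ends in a voiceless consonant (*vih*, *seip*, *sogif*); -ja when the stem ends in a voiced consonant (*tiw*, *hugev*).
*utituf* — final consonant /f/ (voiceless) → -ene → *utitufene*.

utitufene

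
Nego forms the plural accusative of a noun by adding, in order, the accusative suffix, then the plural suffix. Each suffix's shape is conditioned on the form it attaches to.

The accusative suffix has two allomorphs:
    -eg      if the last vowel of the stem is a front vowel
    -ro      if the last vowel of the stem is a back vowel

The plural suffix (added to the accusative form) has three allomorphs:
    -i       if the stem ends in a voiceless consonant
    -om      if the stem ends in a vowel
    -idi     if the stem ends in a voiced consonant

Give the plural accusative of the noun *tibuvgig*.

*tibuvgig*: last vowel = /i/, a front vowel → -eg → *tibuvgigeg*.
The accusative form *tibuvgigeg* — final sound /g/ (a voiced consonant) → -idi → *tibuvgigegidi*.

tibuvgigegidi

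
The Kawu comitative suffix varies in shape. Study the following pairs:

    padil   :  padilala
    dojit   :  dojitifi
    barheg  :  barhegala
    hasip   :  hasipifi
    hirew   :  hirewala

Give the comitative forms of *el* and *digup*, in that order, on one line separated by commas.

The pattern is voicing of the final consonant: -ifi when the stem ends in a voiceless consonant (*dojit*, *hasip*); -ala when the stem ends in a voiced consonant (*padil*, *barheg*, *hirew*).
Since the final consonant of *el* is /l/ (voiced), it takes -ala, giving *elala*.
The final consonant of *digup* is /p/, which is voiceless, so the suffix is -ifi, giving *digupifi*.

elala, digupifi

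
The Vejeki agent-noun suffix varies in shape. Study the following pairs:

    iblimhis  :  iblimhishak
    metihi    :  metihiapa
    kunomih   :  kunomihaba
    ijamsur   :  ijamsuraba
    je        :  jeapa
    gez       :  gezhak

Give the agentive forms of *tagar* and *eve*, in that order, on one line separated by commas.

tagaraba, eveapa

The alternation tracks the final sound of the stem — -hak when the stem ends in a sibilant (*iblimhis*, *gez*); -aba when the stem ends in a non-sibilant consonant (*kunomih*, *ijamsur*); -apa when the stem ends in a vowel (*metihi*, *je*).
*tagar*: final sound = /r/, a non-sibilant consonant → -aba → *tagaraba*.
Since the final sound of *eve* is /e/ (a vowel), it takes -apa, giving *eveapa*.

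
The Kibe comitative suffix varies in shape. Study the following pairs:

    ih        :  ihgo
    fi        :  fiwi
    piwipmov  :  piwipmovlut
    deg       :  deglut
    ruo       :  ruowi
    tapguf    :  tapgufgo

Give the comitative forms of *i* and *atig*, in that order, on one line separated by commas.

iwi, atiglut

The suffix is conditioned by the final sound: -go when the stem ends in a voiceless consonant (*ih*, *tapguf*); -lut when the stem ends in a voiced consonant (*piwipmov*, *deg*); -wi when the stem ends in a vowel (*fi*, *ruo*).
Since the final sound of *i* is /i/ (a vowel), it takes -wi, giving *iwi*.
*atig*: final sound = /g/, a voiced consonant → -lut → *atiglut*.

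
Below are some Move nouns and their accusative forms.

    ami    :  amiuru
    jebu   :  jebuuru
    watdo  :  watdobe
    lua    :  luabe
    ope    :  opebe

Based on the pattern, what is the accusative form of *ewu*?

ewuuru

The suffix is conditioned by the last vowel: -uru when the last vowel of the stem is a high vowel (*ami*, *jebu*); -be when the last vowel of the stem is a non-high vowel (*watdo*, *lua*, *ope*).
*ewu*: last vowel = /u/, a high vowel → -uru → *ewuuru*.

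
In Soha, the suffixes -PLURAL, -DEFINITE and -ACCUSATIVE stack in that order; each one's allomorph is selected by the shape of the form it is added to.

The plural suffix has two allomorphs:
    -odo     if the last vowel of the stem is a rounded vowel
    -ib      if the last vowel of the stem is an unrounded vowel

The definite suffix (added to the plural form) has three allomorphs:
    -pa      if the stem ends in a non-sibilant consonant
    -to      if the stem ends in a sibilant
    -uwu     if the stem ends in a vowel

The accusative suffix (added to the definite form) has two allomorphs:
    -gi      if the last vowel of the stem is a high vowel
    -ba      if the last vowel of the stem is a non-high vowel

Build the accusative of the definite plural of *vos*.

vosodouwugi

The last vowel of *vos* is /o/, which is a rounded vowel, so the plural suffix is -odo, giving *vosodo*.
The plural form *vosodo*: final sound = /o/, a vowel → -uwu → *vosodouwu*.
The definite form *vosodouwu*: last vowel = /u/, a high vowel → -gi → *vosodouwugi*.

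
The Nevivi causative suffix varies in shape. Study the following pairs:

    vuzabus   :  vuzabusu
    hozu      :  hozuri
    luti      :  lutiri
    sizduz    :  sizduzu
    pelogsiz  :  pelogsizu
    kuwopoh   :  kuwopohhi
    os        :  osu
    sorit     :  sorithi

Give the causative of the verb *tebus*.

Looking at the final sound of each stem: -u when the stem ends in a sibilant (*vuzabus*, *sizduz*, *pelogsiz*, *os*); -hi when the stem ends in a non-sibilant consonant (*kuwopoh*, *sorit*); -ri when the stem ends in a vowel (*hozu*, *luti*).
The final sound of *tebus* is /s/, which is a sibilant, so the suffix is -u, giving *tebusu*.

tebusu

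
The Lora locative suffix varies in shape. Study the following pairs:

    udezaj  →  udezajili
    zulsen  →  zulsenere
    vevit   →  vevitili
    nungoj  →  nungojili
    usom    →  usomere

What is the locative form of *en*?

The pattern is nasality of the final consonant: -ere when the stem ends in a nasal (*zulsen*, *usom*); -ili when the stem ends in a non-nasal consonant (*udezaj*, *vevit*, *nungoj*).
*en* — final consonant /n/ (a nasal) → -ere → *enere*.

enere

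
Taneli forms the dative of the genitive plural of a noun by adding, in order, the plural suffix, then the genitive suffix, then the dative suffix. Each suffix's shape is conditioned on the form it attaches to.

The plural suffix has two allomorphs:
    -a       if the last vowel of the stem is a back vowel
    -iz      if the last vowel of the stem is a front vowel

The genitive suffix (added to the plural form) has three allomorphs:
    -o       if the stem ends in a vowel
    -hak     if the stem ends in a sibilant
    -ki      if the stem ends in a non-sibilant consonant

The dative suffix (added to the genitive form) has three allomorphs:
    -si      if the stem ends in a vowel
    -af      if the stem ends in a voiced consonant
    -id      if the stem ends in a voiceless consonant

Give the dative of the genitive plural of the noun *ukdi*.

ukdiizhakid

Since the last vowel of *ukdi* is /i/ (a front vowel), it takes -iz, giving *ukdiiz*.
Since the final sound of the plural form *ukdiiz* is /z/ (a sibilant), it takes -hak, giving *ukdiizhak*.
The genitive form *ukdiizhak*: final sound = /k/, a voiceless consonant → -id → *ukdiizhakid*.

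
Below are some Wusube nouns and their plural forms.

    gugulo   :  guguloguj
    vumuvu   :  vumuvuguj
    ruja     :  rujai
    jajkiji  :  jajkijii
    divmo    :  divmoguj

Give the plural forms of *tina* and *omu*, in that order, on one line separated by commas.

Looking at the last vowel of each stem: -guj when the last vowel of the stem is a rounded vowel (*gugulo*, *vumuvu*, *divmo*); -i when the last vowel of the stem is an unrounded vowel (*ruja*, *jajkiji*).
Since the last vowel of *tina* is /a/ (an unrounded vowel), it takes -i, giving *tinai*.
*omu*: last vowel = /u/, a rounded vowel → -guj → *omuguj*.

tinai, omuguj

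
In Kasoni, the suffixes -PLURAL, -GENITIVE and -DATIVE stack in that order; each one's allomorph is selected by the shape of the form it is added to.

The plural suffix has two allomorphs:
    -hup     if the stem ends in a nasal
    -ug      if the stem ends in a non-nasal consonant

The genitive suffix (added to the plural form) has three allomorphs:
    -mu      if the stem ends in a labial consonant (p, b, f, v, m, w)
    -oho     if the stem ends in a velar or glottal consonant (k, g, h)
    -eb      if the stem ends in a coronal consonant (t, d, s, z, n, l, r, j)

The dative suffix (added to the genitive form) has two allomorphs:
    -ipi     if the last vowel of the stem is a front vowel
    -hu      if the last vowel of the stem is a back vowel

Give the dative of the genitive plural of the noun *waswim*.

Since the final consonant of *waswim* is /m/ (a nasal), it takes -hup, giving *waswimhup*.
Since the final consonant of the plural form *waswimhup* is /p/ (labial), it takes -mu, giving *waswimhupmu*.
The genitive form *waswimhupmu* — last vowel /u/ (a back vowel) → -hu → *waswimhupmuhu*.

waswimhupmuhu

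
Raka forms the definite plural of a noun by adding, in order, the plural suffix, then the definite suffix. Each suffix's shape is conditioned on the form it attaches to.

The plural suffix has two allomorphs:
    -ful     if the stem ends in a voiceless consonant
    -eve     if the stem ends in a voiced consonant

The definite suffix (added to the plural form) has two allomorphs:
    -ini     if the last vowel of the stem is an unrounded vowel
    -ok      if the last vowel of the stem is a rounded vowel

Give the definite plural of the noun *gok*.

The final consonant of *gok* is /k/, which is voiceless, so the plural suffix is -ful, giving *gokful*.
The plural form *gokful* — last vowel /u/ (a rounded vowel) → -ok → *gokfulok*.

gokfulok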